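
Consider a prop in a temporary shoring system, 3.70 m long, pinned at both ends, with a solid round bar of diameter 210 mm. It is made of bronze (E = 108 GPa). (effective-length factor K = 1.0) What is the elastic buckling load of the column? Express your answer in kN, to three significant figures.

I = πd⁴/64 = π×210⁴/64 = 9.547×10^7 mm⁴
I = 9.547×10^7 mm⁴ = 9.547×10^-5 m⁴
Effective length L_e = K·L = 1 × 3.70 = 3.700 m
P_cr = π²EI / L_e² = π² × 108×10⁹ × 9.547×10^-5 / 3.700² = 7.433×10^6 N

P_cr ≈ 7430 kN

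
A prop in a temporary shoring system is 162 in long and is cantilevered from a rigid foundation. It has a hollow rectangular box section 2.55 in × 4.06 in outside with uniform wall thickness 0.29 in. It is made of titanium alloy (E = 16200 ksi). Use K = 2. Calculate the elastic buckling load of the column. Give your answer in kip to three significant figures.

Inner dimensions: h_i = 4.06 − 2×0.29 = 3.480 in, b_i = 2.55 − 2×0.29 = 1.970 in
Weak-axis I_min = (h_o·b_o³ − h_i·b_i³)/12 with b_o = 2.55, b_i = 1.970 in (shorter outer/inner sides).
I_min = (4.06×2.55³ − 3.480×1.970³)/12 = 3.393 in⁴
Effective length L_e = K·L = 2 × 162 = 324.0 in
P_cr = π²EI / L_e² = π² × 16200×10³ × 3.393 / 324.0² = 5.168×10^3 lb

P_cr ≈ 5.17 kip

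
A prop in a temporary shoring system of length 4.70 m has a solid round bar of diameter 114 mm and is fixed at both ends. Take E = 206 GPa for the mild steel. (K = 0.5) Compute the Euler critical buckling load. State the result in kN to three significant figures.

P_cr ≈ 3050 kN

I = πd⁴/64 = π×114⁴/64 = 8.291×10^6 mm⁴
I = 8.291×10^6 mm⁴ = 8.291×10^-6 m⁴
Effective length L_e = K·L = 0.5 × 4.70 = 2.350 m
P_cr = π²EI / L_e² = π² × 206×10⁹ × 8.291×10^-6 / 2.350² = 3.052×10^6 N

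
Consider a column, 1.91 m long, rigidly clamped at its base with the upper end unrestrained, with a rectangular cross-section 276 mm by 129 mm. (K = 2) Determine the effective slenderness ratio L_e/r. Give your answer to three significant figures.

λ ≈ 103

For a rectangle r_min = b/√12 = 129/√12 = 37.24 mm
L_e = K·L = 2 × 1.91 m = 3.820 m = 3820.0 mm
λ = L_e / r_min = 3820.0 / 37.24 = 103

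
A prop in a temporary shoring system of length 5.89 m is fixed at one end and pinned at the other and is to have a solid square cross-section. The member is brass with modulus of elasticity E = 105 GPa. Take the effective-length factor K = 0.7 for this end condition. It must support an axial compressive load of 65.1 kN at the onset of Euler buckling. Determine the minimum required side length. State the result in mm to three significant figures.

L_e = K·L = 0.7 × 5.89 = 4.123 m
Required I = P_cr·L_e²/(π²E) = 6.510×10^4 × 4.123² / (π² × 1.05×10^11) = 1.068×10^-6 m⁴
I_req = 1.068×10^6 mm⁴
Solid square: I = a⁴/12  ⇒  a = (12I)^(1/4) = (12×1.068×10^6)^(1/4) = 59.8 mm

a ≈ 59.8 mm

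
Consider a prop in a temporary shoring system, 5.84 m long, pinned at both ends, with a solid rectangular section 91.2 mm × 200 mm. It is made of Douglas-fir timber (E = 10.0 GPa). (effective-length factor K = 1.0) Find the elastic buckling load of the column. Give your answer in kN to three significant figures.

Buckling occurs about the weak axis: I_min = h·b³/12 with b = 91.2 mm (the shorter side).
I_min = 200×91.2³/12 = 1.264×10^7 mm⁴
I = 1.264×10^7 mm⁴ = 1.264×10^-5 m⁴
Effective length L_e = K·L = 1 × 5.84 = 5.840 m
P_cr = π²EI / L_e² = π² × 10.0×10⁹ × 1.264×10^-5 / 5.840² = 3.659×10^4 N

P_cr ≈ 36.6 kN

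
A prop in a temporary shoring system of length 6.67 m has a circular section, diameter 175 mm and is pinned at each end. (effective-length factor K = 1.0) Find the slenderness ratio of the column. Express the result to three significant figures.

λ ≈ 152

For a solid circle r = d/4 = 175/4 = 43.75 mm
L_e = K·L = 1 × 6.67 m = 6.670 m = 6670.0 mm
λ = L_e / r_min = 6670.0 / 43.75 = 152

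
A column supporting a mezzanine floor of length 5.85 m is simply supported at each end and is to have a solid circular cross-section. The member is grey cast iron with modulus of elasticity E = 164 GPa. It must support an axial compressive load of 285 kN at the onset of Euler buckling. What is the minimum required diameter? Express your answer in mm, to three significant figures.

L_e = K·L = 1 × 5.85 = 5.850 m
Required I = P_cr·L_e²/(π²E) = 2.850×10^5 × 5.850² / (π² × 1.64×10^11) = 6.026×10^-6 m⁴
I_req = 6.026×10^6 mm⁴
Solid circle: I = πd⁴/64  ⇒  d = (64I/π)^(1/4) = (64×6.026×10^6/π)^(1/4) = 105 mm

d ≈ 105 mm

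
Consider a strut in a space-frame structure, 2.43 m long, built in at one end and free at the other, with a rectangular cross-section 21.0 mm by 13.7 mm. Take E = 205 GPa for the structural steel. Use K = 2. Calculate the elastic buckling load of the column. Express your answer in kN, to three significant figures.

P_cr ≈ 0.385 kN

Buckling occurs about the weak axis: I_min = h·b³/12 with b = 13.7 mm (the shorter side).
I_min = 21.0×13.7³/12 = 4.500×10^3 mm⁴
I = 4.500×10^3 mm⁴ = 4.500×10^-9 m⁴
Effective length L_e = K·L = 2 × 2.43 = 4.860 m
P_cr = π²EI / L_e² = π² × 205×10⁹ × 4.500×10^-9 / 4.860² = 385.5 N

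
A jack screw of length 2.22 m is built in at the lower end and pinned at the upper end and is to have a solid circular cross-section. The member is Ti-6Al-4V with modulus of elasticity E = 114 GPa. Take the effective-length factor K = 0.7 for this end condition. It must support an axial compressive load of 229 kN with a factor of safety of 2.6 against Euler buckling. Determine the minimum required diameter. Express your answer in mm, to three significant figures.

d ≈ 71.4 mm

Required P_cr = n·P = 2.6 × 229 = 595.4 kN
L_e = K·L = 0.7 × 2.22 = 1.554 m
Required I = P_cr·L_e²/(π²E) = 5.954×10^5 × 1.554² / (π² × 1.14×10^11) = 1.278×10^-6 m⁴
I_req = 1.278×10^6 mm⁴
Solid circle: I = πd⁴/64  ⇒  d = (64I/π)^(1/4) = (64×1.278×10^6/π)^(1/4) = 71.4 mm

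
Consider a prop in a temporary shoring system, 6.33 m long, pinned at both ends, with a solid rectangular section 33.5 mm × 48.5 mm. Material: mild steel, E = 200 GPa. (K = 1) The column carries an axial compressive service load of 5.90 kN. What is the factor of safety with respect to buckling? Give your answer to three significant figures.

n ≈ 1.27

Buckling occurs about the weak axis: I_min = h·b³/12 with b = 33.5 mm (the shorter side).
I_min = 48.5×33.5³/12 = 1.519×10^5 mm⁴
I = 1.519×10^5 mm⁴ = 1.519×10^-7 m⁴
Effective length L_e = K·L = 1 × 6.33 = 6.330 m
P_cr = π²EI / L_e² = π² × 200×10⁹ × 1.519×10^-7 / 6.330² = 7.485×10^3 N
Factor of safety n = P_cr / P = 7.4854 / 5.90 = 1.27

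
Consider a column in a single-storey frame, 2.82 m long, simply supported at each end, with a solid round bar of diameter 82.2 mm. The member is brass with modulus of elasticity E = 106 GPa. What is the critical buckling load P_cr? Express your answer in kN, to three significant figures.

P_cr ≈ 295 kN

I = πd⁴/64 = π×82.2⁴/64 = 2.241×10^6 mm⁴
I = 2.241×10^6 mm⁴ = 2.241×10^-6 m⁴
Effective length L_e = K·L = 1 × 2.82 = 2.820 m
P_cr = π²EI / L_e² = π² × 106×10⁹ × 2.241×10^-6 / 2.820² = 2.948×10^5 N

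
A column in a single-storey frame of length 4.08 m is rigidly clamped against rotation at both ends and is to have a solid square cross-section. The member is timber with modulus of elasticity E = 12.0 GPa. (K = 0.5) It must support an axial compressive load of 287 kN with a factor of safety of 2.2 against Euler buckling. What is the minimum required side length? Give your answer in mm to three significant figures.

a ≈ 128 mm

Required P_cr = n·P = 2.2 × 287 = 631.4 kN
L_e = K·L = 0.5 × 4.08 = 2.040 m
Required I = P_cr·L_e²/(π²E) = 6.314×10^5 × 2.040² / (π² × 1.20×10^10) = 2.219×10^-5 m⁴
I_req = 2.219×10^7 mm⁴
Solid square: I = a⁴/12  ⇒  a = (12I)^(1/4) = (12×2.219×10^7)^(1/4) = 128 mm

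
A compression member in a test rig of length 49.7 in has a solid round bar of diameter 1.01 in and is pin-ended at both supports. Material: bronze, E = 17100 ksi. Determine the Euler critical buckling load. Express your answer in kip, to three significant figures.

I = πd⁴/64 = π×1.01⁴/64 = 5.108×10^-2 in⁴
Effective length L_e = K·L = 1 × 49.7 = 49.70 in
P_cr = π²EI / L_e² = π² × 17100×10³ × 5.108×10^-2 / 49.70² = 3.490×10^3 lb

P_cr ≈ 3.49 kip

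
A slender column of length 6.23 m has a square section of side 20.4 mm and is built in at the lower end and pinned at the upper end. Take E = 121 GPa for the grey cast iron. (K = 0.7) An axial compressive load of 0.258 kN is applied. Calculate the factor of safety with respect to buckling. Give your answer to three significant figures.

n ≈ 3.51

I = a⁴/12 = 20.4⁴/12 = 1.443×10^4 mm⁴
I = 1.443×10^4 mm⁴ = 1.443×10^-8 m⁴
Effective length L_e = K·L = 0.7 × 6.23 = 4.361 m
P_cr = π²EI / L_e² = π² × 121×10⁹ × 1.443×10^-8 / 4.361² = 906.3 N
Factor of safety n = P_cr / P = 0.90626 / 0.258 = 3.51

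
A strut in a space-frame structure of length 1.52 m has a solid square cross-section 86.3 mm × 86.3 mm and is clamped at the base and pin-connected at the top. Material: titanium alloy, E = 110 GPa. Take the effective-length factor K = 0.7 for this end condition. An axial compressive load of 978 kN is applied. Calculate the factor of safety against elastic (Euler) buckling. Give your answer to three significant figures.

I = a⁴/12 = 86.3⁴/12 = 4.622×10^6 mm⁴
I = 4.622×10^6 mm⁴ = 4.622×10^-6 m⁴
Effective length L_e = K·L = 0.7 × 1.52 = 1.064 m
P_cr = π²EI / L_e² = π² × 110×10⁹ × 4.622×10^-6 / 1.064² = 4.433×10^6 N
Factor of safety n = P_cr / P = 4432.7 / 978 = 4.53

n ≈ 4.53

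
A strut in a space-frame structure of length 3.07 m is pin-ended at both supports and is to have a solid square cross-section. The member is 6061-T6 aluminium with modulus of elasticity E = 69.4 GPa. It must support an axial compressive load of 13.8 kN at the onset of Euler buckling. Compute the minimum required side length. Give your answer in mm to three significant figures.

a ≈ 38.9 mm

L_e = K·L = 1 × 3.07 = 3.070 m
Required I = P_cr·L_e²/(π²E) = 1.380×10^4 × 3.070² / (π² × 6.94×10^10) = 1.899×10^-7 m⁴
I_req = 1.899×10^5 mm⁴
Solid square: I = a⁴/12  ⇒  a = (12I)^(1/4) = (12×1.899×10^5)^(1/4) = 38.9 mm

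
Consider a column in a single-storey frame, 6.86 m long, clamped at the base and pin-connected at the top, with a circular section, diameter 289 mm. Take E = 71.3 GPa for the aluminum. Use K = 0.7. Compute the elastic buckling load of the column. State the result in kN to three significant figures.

I = πd⁴/64 = π×289⁴/64 = 3.424×10^8 mm⁴
I = 3.424×10^8 mm⁴ = 3.424×10^-4 m⁴
Effective length L_e = K·L = 0.7 × 6.86 = 4.802 m
P_cr = π²EI / L_e² = π² × 71.3×10⁹ × 3.424×10^-4 / 4.802² = 1.045×10^7 N

P_cr ≈ 10400 kN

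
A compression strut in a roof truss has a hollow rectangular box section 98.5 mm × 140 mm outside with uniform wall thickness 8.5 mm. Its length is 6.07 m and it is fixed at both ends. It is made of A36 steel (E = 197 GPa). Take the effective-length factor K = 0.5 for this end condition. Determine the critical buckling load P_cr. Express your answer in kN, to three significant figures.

P_cr ≈ 1180 kN

Inner dimensions: h_i = 140 − 2×8.5 = 123.0 mm, b_i = 98.5 − 2×8.5 = 81.50 mm
Weak-axis I_min = (h_o·b_o³ − h_i·b_i³)/12 with b_o = 98.5, b_i = 81.50 mm (shorter outer/inner sides).
I_min = (140×98.5³ − 123.0×81.50³)/12 = 5.601×10^6 mm⁴
I = 5.601×10^6 mm⁴ = 5.601×10^-6 m⁴
Effective length L_e = K·L = 0.5 × 6.07 = 3.035 m
P_cr = π²EI / L_e² = π² × 197×10⁹ × 5.601×10^-6 / 3.035² = 1.182×10^6 N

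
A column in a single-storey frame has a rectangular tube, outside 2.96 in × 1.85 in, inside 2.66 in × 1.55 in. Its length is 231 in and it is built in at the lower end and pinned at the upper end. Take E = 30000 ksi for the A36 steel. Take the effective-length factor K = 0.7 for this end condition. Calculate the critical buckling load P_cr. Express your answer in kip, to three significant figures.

Weak-axis I_min = (h_o·b_o³ − h_i·b_i³)/12 with b_o = 1.85, b_i = 1.550 in (shorter outer/inner sides).
I_min = (2.96×1.85³ − 2.660×1.550³)/12 = 0.7363 in⁴
Effective length L_e = K·L = 0.7 × 231 = 161.7 in
P_cr = π²EI / L_e² = π² × 30000×10³ × 0.7363 / 161.7² = 8.338×10^3 lb

P_cr ≈ 8.34 kip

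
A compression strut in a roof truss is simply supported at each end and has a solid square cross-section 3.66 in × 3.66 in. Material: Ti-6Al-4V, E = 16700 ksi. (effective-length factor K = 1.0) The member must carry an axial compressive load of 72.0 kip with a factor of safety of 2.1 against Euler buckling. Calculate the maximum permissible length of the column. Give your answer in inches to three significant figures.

I = a⁴/12 = 3.66⁴/12 = 14.95 in⁴
Required critical load P_cr = n·P = 2.1 × 72.0 = 151.2 kip = 1.512×10^5 lb
From P_cr = π²EI/(K·L)²:  L = (1/K)·√(π²EI/P_cr) = (1/1)·√(π²×1.67×10^7×14.95/1.512×10^5)
L = 128 in

L_max ≈ 128 in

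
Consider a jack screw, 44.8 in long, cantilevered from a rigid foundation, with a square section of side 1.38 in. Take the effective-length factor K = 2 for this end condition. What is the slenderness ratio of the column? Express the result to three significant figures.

For a square r = a/√12 = 1.38/√12 = 0.3984 in
L_e = K·L = 2 × 44.8 = 89.60 in
λ = L_e / r_min = 89.600 / 0.3984 = 225

λ ≈ 225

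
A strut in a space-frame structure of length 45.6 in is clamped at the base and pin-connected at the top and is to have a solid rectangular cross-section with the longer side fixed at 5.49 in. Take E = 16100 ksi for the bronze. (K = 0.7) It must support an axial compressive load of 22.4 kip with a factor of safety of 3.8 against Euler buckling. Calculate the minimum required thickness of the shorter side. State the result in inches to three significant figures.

b ≈ 1.06 in

Required P_cr = n·P = 3.8 × 22.4 = 85.12 kip
L_e = K·L = 0.7 × 45.6 = 31.92 in
Required I = P_cr·L_e²/(π²E) = 8.512×10^4 × 31.92² / (π² × 1.61×10^7) = 0.5458 in⁴
Rectangle, weak axis: I_min = h·b³/12 with h = 5.49 in fixed  ⇒  b = (12I/h)^(1/3) = 1.06 in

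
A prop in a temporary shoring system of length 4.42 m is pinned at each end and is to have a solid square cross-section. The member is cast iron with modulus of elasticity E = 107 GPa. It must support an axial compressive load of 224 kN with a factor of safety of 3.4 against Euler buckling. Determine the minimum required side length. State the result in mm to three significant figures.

Required P_cr = n·P = 3.4 × 224 = 761.6 kN
L_e = K·L = 1 × 4.42 = 4.420 m
Required I = P_cr·L_e²/(π²E) = 7.616×10^5 × 4.420² / (π² × 1.07×10^11) = 1.409×10^-5 m⁴
I_req = 1.409×10^7 mm⁴
Solid square: I = a⁴/12  ⇒  a = (12I)^(1/4) = (12×1.409×10^7)^(1/4) = 114 mm

a ≈ 114 mm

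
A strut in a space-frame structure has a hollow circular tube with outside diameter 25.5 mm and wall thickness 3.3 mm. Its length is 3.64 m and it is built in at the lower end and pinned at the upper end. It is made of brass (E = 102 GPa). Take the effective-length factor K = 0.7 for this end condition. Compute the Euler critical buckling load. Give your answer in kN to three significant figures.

P_cr ≈ 2.25 kN

Inner diameter d_i = 25.5 − 2×3.3 = 18.90 mm
I = π(d_o⁴ − d_i⁴)/64 = π(25.5⁴ − 18.90⁴)/64 = 1.449×10^4 mm⁴
I = 1.449×10^4 mm⁴ = 1.449×10^-8 m⁴
Effective length L_e = K·L = 0.7 × 3.64 = 2.548 m
P_cr = π²EI / L_e² = π² × 102×10⁹ × 1.449×10^-8 / 2.548² = 2.247×10^3 N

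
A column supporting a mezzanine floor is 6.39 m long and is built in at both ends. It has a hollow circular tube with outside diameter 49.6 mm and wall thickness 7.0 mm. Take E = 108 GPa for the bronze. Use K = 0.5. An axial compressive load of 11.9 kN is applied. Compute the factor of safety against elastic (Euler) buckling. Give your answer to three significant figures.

Inner diameter d_i = 49.6 − 2×7.0 = 35.60 mm
I = π(d_o⁴ − d_i⁴)/64 = π(49.6⁴ − 35.60⁴)/64 = 2.183×10^5 mm⁴
I = 2.183×10^5 mm⁴ = 2.183×10^-7 m⁴
Effective length L_e = K·L = 0.5 × 6.39 = 3.195 m
P_cr = π²EI / L_e² = π² × 108×10⁹ × 2.183×10^-7 / 3.195² = 2.279×10^4 N
Factor of safety n = P_cr / P = 22.790 / 11.9 = 1.92

n ≈ 1.92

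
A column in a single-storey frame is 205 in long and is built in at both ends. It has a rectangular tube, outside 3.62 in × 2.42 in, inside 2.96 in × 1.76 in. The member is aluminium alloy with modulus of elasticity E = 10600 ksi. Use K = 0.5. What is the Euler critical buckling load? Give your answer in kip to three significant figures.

Weak-axis I_min = (h_o·b_o³ − h_i·b_i³)/12 with b_o = 2.42, b_i = 1.760 in (shorter outer/inner sides).
I_min = (3.62×2.42³ − 2.960×1.760³)/12 = 2.931 in⁴
Effective length L_e = K·L = 0.5 × 205 = 102.5 in
P_cr = π²EI / L_e² = π² × 10600×10³ × 2.931 / 102.5² = 2.918×10^4 lb

P_cr ≈ 29.2 kip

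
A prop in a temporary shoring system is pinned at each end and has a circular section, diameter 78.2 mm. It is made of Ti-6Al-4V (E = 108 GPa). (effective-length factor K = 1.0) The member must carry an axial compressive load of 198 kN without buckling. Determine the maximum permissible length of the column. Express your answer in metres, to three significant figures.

L_max ≈ 3.14 m

I = πd⁴/64 = π×78.2⁴/64 = 1.836×10^6 mm⁴
I = 1.836×10^-6 m⁴
At the buckling limit P_cr = P = 1.980×10^5 N
From P_cr = π²EI/(K·L)²:  L = (1/K)·√(π²EI/P_cr) = (1/1)·√(π²×1.08×10^11×1.836×10^-6/1.980×10^5)
L = 3.14 m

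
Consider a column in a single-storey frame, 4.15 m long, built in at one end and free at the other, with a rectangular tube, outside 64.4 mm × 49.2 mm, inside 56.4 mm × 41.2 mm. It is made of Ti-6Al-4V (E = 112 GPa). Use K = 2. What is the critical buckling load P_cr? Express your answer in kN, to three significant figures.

P_cr ≈ 4.98 kN

Weak-axis I_min = (h_o·b_o³ − h_i·b_i³)/12 with b_o = 49.2, b_i = 41.20 mm (shorter outer/inner sides).
I_min = (64.4×49.2³ − 56.40×41.20³)/12 = 3.105×10^5 mm⁴
I = 3.105×10^5 mm⁴ = 3.105×10^-7 m⁴
Effective length L_e = K·L = 2 × 4.15 = 8.300 m
P_cr = π²EI / L_e² = π² × 112×10⁹ × 3.105×10^-7 / 8.300² = 4.981×10^3 N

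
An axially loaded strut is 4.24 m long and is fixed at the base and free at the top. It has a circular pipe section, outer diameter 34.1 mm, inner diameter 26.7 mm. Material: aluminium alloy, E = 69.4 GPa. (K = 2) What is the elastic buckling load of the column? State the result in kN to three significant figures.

P_cr ≈ 0.395 kN

d_o = 34.1 mm, d_i = 26.7 mm
I = π(d_o⁴ − d_i⁴)/64 = π(34.1⁴ − 26.70⁴)/64 = 4.143×10^4 mm⁴
I = 4.143×10^4 mm⁴ = 4.143×10^-8 m⁴
Effective length L_e = K·L = 2 × 4.24 = 8.480 m
P_cr = π²EI / L_e² = π² × 69.4×10⁹ × 4.143×10^-8 / 8.480² = 394.6 N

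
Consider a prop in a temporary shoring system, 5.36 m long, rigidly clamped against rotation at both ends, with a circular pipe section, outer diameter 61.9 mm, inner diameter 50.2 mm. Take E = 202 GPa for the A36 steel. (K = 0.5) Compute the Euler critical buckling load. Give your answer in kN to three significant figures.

d_o = 61.9 mm, d_i = 50.2 mm
I = π(d_o⁴ − d_i⁴)/64 = π(61.9⁴ − 50.20⁴)/64 = 4.089×10^5 mm⁴
I = 4.089×10^5 mm⁴ = 4.089×10^-7 m⁴
Effective length L_e = K·L = 0.5 × 5.36 = 2.680 m
P_cr = π²EI / L_e² = π² × 202×10⁹ × 4.089×10^-7 / 2.680² = 1.135×10^5 N

P_cr ≈ 114 kN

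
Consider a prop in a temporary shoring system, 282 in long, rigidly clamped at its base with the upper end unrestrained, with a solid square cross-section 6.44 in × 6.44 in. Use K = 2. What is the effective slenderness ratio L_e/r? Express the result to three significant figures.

λ ≈ 303

For a square r = a/√12 = 6.44/√12 = 1.859 in
L_e = K·L = 2 × 282 = 564.0 in
λ = L_e / r_min = 564.00 / 1.859 = 303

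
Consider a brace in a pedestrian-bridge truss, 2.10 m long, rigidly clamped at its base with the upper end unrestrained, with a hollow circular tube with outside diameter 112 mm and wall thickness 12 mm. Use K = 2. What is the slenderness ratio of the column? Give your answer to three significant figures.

λ ≈ 118

Inner diameter d_i = 112 − 2×12 = 88.00 mm
I = π(d_o⁴ − d_i⁴)/64 = π(112⁴ − 88.00⁴)/64 = 4.780×10^6 mm⁴
A = 3.770×10^3 mm²;  r_min = √(I/A) = √(4.780×10^6/3.770×10^3) = 35.61 mm
L_e = K·L = 2 × 2.10 m = 4.200 m = 4200.0 mm
λ = L_e / r_min = 4200.0 / 35.61 = 118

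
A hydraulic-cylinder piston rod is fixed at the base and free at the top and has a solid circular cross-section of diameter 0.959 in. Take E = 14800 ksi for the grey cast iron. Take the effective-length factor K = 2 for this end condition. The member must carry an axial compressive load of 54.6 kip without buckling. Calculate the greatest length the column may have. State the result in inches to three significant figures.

L_max ≈ 5.27 in

I = πd⁴/64 = π×0.959⁴/64 = 4.152×10^-2 in⁴
At the buckling limit P_cr = P = 5.460×10^4 lb
From P_cr = π²EI/(K·L)²:  L = (1/K)·√(π²EI/P_cr) = (1/2)·√(π²×1.48×10^7×4.152×10^-2/5.460×10^4)
L = 5.27 in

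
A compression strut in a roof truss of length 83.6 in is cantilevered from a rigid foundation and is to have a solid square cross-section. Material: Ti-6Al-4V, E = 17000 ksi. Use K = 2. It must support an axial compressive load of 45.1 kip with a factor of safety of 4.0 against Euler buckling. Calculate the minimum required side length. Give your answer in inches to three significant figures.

a ≈ 4.36 in

Required P_cr = n·P = 4.0 × 45.1 = 180.4 kip
L_e = K·L = 2 × 83.6 = 167.2 in
Required I = P_cr·L_e²/(π²E) = 1.804×10^5 × 167.2² / (π² × 1.70×10^7) = 30.06 in⁴
Solid square: I = a⁴/12  ⇒  a = (12I)^(1/4) = (12×30.06)^(1/4) = 4.36 in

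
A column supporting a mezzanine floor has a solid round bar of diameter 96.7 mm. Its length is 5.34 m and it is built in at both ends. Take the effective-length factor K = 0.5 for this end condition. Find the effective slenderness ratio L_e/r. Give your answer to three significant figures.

For a solid circle r = d/4 = 96.7/4 = 24.18 mm
L_e = K·L = 0.5 × 5.34 m = 2.670 m = 2670.0 mm
λ = L_e / r_min = 2670.0 / 24.18 = 110

λ ≈ 110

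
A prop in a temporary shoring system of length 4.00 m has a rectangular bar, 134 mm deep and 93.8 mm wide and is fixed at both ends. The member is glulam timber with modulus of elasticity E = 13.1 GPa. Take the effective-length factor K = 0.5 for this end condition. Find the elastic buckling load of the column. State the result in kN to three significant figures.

Buckling occurs about the weak axis: I_min = h·b³/12 with b = 93.8 mm (the shorter side).
I_min = 134×93.8³/12 = 9.216×10^6 mm⁴
I = 9.216×10^6 mm⁴ = 9.216×10^-6 m⁴
Effective length L_e = K·L = 0.5 × 4.00 = 2.000 m
P_cr = π²EI / L_e² = π² × 13.1×10⁹ × 9.216×10^-6 / 2.000² = 2.979×10^5 N

P_cr ≈ 298 kN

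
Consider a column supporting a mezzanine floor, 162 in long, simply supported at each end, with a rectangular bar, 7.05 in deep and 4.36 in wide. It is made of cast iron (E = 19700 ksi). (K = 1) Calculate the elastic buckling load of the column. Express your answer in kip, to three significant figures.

Buckling occurs about the weak axis: I_min = h·b³/12 with b = 4.36 in (the shorter side).
I_min = 7.05×4.36³/12 = 48.69 in⁴
Effective length L_e = K·L = 1 × 162 = 162.0 in
P_cr = π²EI / L_e² = π² × 19700×10³ × 48.69 / 162.0² = 3.607×10^5 lb

P_cr ≈ 361 kip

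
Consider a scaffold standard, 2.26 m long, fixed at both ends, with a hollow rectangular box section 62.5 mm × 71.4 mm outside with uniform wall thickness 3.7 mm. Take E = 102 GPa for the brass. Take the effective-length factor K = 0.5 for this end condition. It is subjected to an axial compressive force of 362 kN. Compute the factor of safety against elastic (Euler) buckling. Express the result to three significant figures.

n ≈ 1.22

Inner dimensions: h_i = 71.4 − 2×3.7 = 64.00 mm, b_i = 62.5 − 2×3.7 = 55.10 mm
Weak-axis I_min = (h_o·b_o³ − h_i·b_i³)/12 with b_o = 62.5, b_i = 55.10 mm (shorter outer/inner sides).
I_min = (71.4×62.5³ − 64.00×55.10³)/12 = 5.605×10^5 mm⁴
I = 5.605×10^5 mm⁴ = 5.605×10^-7 m⁴
Effective length L_e = K·L = 0.5 × 2.26 = 1.130 m
P_cr = π²EI / L_e² = π² × 102×10⁹ × 5.605×10^-7 / 1.130² = 4.419×10^5 N
Factor of safety n = P_cr / P = 441.86 / 362 = 1.22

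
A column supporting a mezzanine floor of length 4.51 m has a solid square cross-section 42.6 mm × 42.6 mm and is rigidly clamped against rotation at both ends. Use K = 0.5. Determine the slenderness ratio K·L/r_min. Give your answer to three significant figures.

λ ≈ 183

For a square r = a/√12 = 42.6/√12 = 12.30 mm
L_e = K·L = 0.5 × 4.51 m = 2.255 m = 2255.0 mm
λ = L_e / r_min = 2255.0 / 12.30 = 183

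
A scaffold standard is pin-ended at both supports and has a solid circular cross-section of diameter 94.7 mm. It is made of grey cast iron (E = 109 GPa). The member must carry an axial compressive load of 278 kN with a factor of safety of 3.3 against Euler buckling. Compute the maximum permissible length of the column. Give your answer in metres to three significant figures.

L_max ≈ 2.15 m

I = πd⁴/64 = π×94.7⁴/64 = 3.948×10^6 mm⁴
I = 3.948×10^-6 m⁴
Required critical load P_cr = n·P = 3.3 × 278 = 917.4 kN = 9.174×10^5 N
From P_cr = π²EI/(K·L)²:  L = (1/K)·√(π²EI/P_cr) = (1/1)·√(π²×1.09×10^11×3.948×10^-6/9.174×10^5)
L = 2.15 m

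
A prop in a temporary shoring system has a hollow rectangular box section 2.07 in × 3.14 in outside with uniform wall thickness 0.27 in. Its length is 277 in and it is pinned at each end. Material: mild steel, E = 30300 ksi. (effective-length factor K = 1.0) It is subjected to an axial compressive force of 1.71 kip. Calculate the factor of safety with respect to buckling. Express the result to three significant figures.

Inner dimensions: h_i = 3.14 − 2×0.27 = 2.600 in, b_i = 2.07 − 2×0.27 = 1.530 in
Weak-axis I_min = (h_o·b_o³ − h_i·b_i³)/12 with b_o = 2.07, b_i = 1.530 in (shorter outer/inner sides).
I_min = (3.14×2.07³ − 2.600×1.530³)/12 = 1.545 in⁴
Effective length L_e = K·L = 1 × 277 = 277.0 in
P_cr = π²EI / L_e² = π² × 30300×10³ × 1.545 / 277.0² = 6.021×10^3 lb
Factor of safety n = P_cr / P = 6.0212 / 1.71 = 3.52

n ≈ 3.52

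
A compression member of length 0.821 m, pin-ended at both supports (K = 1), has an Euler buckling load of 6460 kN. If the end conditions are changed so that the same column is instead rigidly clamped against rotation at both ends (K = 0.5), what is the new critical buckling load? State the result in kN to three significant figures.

P_cr ≈ 25800 kN

P_cr ∝ 1/K², so P_cr,new = P_cr,old × (K_old/K_new)² = 6460 × (1/0.5)²
= 6460 × 4.000 = 25800 kN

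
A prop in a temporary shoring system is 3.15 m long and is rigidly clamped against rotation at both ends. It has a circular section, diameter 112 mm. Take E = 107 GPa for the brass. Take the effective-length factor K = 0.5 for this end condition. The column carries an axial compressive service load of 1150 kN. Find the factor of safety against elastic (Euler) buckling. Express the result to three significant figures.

n ≈ 2.86

I = πd⁴/64 = π×112⁴/64 = 7.724×10^6 mm⁴
I = 7.724×10^6 mm⁴ = 7.724×10^-6 m⁴
Effective length L_e = K·L = 0.5 × 3.15 = 1.575 m
P_cr = π²EI / L_e² = π² × 107×10⁹ × 7.724×10^-6 / 1.575² = 3.288×10^6 N
Factor of safety n = P_cr / P = 3288.2 / 1150 = 2.86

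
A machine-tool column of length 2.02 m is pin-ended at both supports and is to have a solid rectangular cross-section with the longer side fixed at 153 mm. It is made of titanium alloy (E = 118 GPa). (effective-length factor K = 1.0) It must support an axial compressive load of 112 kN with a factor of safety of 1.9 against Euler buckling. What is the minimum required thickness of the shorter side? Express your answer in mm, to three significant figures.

Required P_cr = n·P = 1.9 × 112 = 212.8 kN
L_e = K·L = 1 × 2.02 = 2.020 m
Required I = P_cr·L_e²/(π²E) = 2.128×10^5 × 2.020² / (π² × 1.18×10^11) = 7.456×10^-7 m⁴
I_req = 7.456×10^5 mm⁴
Rectangle, weak axis: I_min = h·b³/12 with h = 153 mm fixed  ⇒  b = (12I/h)^(1/3) = 38.8 mm

b ≈ 38.8 mm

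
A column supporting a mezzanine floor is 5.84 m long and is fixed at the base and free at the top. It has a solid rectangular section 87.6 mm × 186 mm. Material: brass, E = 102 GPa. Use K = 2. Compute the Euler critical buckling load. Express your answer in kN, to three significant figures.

P_cr ≈ 76.9 kN

Buckling occurs about the weak axis: I_min = h·b³/12 with b = 87.6 mm (the shorter side).
I_min = 186×87.6³/12 = 1.042×10^7 mm⁴
I = 1.042×10^7 mm⁴ = 1.042×10^-5 m⁴
Effective length L_e = K·L = 2 × 5.84 = 11.68 m
P_cr = π²EI / L_e² = π² × 102×10⁹ × 1.042×10^-5 / 11.68² = 7.689×10^4 N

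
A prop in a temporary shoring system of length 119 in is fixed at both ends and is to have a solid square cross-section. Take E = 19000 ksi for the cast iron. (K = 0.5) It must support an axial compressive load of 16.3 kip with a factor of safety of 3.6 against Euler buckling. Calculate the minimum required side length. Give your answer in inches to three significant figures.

a ≈ 1.91 in

Required P_cr = n·P = 3.6 × 16.3 = 58.68 kip
L_e = K·L = 0.5 × 119 = 59.50 in
Required I = P_cr·L_e²/(π²E) = 5.868×10^4 × 59.50² / (π² × 1.90×10^7) = 1.108 in⁴
Solid square: I = a⁴/12  ⇒  a = (12I)^(1/4) = (12×1.108)^(1/4) = 1.91 in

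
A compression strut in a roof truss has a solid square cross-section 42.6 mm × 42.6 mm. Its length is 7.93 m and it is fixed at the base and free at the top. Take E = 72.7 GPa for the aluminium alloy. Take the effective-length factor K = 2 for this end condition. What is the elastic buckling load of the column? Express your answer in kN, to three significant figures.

I = a⁴/12 = 42.6⁴/12 = 2.744×10^5 mm⁴
I = 2.744×10^5 mm⁴ = 2.744×10^-7 m⁴
Effective length L_e = K·L = 2 × 7.93 = 15.86 m
P_cr = π²EI / L_e² = π² × 72.7×10⁹ × 2.744×10^-7 / 15.86² = 782.9 N

P_cr ≈ 0.783 kN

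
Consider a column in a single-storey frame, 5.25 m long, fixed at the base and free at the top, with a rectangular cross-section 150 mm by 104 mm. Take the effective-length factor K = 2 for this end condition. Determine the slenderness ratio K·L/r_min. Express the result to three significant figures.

λ ≈ 350

Buckling occurs about the weak axis: I_min = h·b³/12 with b = 104 mm (the shorter side).
I_min = 150×104³/12 = 1.406×10^7 mm⁴
A = 1.560×10^4 mm²;  r_min = √(I/A) = √(1.406×10^7/1.560×10^4) = 30.02 mm
L_e = K·L = 2 × 5.25 m = 10.50 m = 10500 mm
λ = L_e / r_min = 10500 / 30.02 = 350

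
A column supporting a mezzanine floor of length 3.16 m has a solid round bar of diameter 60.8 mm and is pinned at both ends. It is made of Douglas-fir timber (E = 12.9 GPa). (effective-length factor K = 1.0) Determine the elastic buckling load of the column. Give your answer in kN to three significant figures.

P_cr ≈ 8.55 kN

I = πd⁴/64 = π×60.8⁴/64 = 6.708×10^5 mm⁴
I = 6.708×10^5 mm⁴ = 6.708×10^-7 m⁴
Effective length L_e = K·L = 1 × 3.16 = 3.160 m
P_cr = π²EI / L_e² = π² × 12.9×10⁹ × 6.708×10^-7 / 3.160² = 8.553×10^3 N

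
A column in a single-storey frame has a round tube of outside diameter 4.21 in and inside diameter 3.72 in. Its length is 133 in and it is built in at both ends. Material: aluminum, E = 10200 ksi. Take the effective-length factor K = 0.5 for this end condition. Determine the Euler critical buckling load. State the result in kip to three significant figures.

d_o = 4.21 in, d_i = 3.72 in
I = π(d_o⁴ − d_i⁴)/64 = π(4.21⁴ − 3.720⁴)/64 = 6.020 in⁴
Effective length L_e = K·L = 0.5 × 133 = 66.50 in
P_cr = π²EI / L_e² = π² × 10200×10³ × 6.020 / 66.50² = 1.370×10^5 lb

P_cr ≈ 137 kip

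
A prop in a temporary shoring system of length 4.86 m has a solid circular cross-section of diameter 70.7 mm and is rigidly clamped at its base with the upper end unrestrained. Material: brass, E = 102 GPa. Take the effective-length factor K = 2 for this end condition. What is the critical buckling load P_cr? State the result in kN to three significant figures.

I = πd⁴/64 = π×70.7⁴/64 = 1.226×10^6 mm⁴
I = 1.226×10^6 mm⁴ = 1.226×10^-6 m⁴
Effective length L_e = K·L = 2 × 4.86 = 9.720 m
P_cr = π²EI / L_e² = π² × 102×10⁹ × 1.226×10^-6 / 9.720² = 1.307×10^4 N

P_cr ≈ 13.1 kN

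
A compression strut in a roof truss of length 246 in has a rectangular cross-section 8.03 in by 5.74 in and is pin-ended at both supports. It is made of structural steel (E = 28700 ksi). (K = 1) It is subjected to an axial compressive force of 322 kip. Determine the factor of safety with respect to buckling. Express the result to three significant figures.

n ≈ 1.84

Buckling occurs about the weak axis: I_min = h·b³/12 with b = 5.74 in (the shorter side).
I_min = 8.03×5.74³/12 = 126.6 in⁴
Effective length L_e = K·L = 1 × 246 = 246.0 in
P_cr = π²EI / L_e² = π² × 28700×10³ × 126.6 / 246.0² = 5.924×10^5 lb
Factor of safety n = P_cr / P = 592.35 / 322 = 1.84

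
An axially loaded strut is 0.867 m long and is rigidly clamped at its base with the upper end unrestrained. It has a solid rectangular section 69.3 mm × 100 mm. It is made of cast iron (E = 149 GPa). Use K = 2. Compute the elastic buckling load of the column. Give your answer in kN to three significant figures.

P_cr ≈ 1360 kN

Buckling occurs about the weak axis: I_min = h·b³/12 with b = 69.3 mm (the shorter side).
I_min = 100×69.3³/12 = 2.773×10^6 mm⁴
I = 2.773×10^6 mm⁴ = 2.773×10^-6 m⁴
Effective length L_e = K·L = 2 × 0.867 = 1.734 m
P_cr = π²EI / L_e² = π² × 149×10⁹ × 2.773×10^-6 / 1.734² = 1.356×10^6 N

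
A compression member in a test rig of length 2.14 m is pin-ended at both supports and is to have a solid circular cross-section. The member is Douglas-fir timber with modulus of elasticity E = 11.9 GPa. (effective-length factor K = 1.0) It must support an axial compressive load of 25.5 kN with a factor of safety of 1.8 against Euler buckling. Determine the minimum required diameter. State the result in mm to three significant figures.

Required P_cr = n·P = 1.8 × 25.5 = 45.90 kN
L_e = K·L = 1 × 2.14 = 2.140 m
Required I = P_cr·L_e²/(π²E) = 4.590×10^4 × 2.140² / (π² × 1.19×10^10) = 1.790×10^-6 m⁴
I_req = 1.790×10^6 mm⁴
Solid circle: I = πd⁴/64  ⇒  d = (64I/π)^(1/4) = (64×1.790×10^6/π)^(1/4) = 77.7 mm

d ≈ 77.7 mm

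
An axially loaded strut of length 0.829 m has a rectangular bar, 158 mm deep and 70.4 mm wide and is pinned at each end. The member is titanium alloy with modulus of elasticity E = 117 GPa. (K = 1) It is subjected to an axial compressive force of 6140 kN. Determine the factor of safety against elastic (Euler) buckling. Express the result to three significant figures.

Buckling occurs about the weak axis: I_min = h·b³/12 with b = 70.4 mm (the shorter side).
I_min = 158×70.4³/12 = 4.594×10^6 mm⁴
I = 4.594×10^6 mm⁴ = 4.594×10^-6 m⁴
Effective length L_e = K·L = 1 × 0.829 = 0.8290 m
P_cr = π²EI / L_e² = π² × 117×10⁹ × 4.594×10^-6 / 0.8290² = 7.719×10^6 N
Factor of safety n = P_cr / P = 7719.2 / 6140 = 1.26

n ≈ 1.26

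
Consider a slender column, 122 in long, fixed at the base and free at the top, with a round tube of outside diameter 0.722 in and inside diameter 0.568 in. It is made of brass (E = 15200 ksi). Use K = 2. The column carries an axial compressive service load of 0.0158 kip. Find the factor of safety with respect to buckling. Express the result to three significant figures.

n ≈ 1.31

d_o = 0.722 in, d_i = 0.568 in
I = π(d_o⁴ − d_i⁴)/64 = π(0.722⁴ − 0.5680⁴)/64 = 8.230×10^-3 in⁴
Effective length L_e = K·L = 2 × 122 = 244.0 in
P_cr = π²EI / L_e² = π² × 15200×10³ × 8.230×10^-3 / 244.0² = 20.74 lb
Factor of safety n = P_cr / P = 0.020737 / 0.0158 = 1.31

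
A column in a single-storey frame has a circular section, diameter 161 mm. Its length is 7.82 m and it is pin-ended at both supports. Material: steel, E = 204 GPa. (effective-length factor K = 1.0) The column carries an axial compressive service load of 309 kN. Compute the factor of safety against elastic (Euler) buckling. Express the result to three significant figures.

n ≈ 3.51

I = πd⁴/64 = π×161⁴/64 = 3.298×10^7 mm⁴
I = 3.298×10^7 mm⁴ = 3.298×10^-5 m⁴
Effective length L_e = K·L = 1 × 7.82 = 7.820 m
P_cr = π²EI / L_e² = π² × 204×10⁹ × 3.298×10^-5 / 7.820² = 1.086×10^6 N
Factor of safety n = P_cr / P = 1085.9 / 309 = 3.51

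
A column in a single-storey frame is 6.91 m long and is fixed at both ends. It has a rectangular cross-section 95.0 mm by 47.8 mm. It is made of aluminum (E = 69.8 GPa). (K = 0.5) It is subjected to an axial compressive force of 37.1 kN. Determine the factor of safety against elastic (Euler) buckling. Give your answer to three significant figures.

n ≈ 1.34

Buckling occurs about the weak axis: I_min = h·b³/12 with b = 47.8 mm (the shorter side).
I_min = 95.0×47.8³/12 = 8.646×10^5 mm⁴
I = 8.646×10^5 mm⁴ = 8.646×10^-7 m⁴
Effective length L_e = K·L = 0.5 × 6.91 = 3.455 m
P_cr = π²EI / L_e² = π² × 69.8×10⁹ × 8.646×10^-7 / 3.455² = 4.990×10^4 N
Factor of safety n = P_cr / P = 49.898 / 37.1 = 1.34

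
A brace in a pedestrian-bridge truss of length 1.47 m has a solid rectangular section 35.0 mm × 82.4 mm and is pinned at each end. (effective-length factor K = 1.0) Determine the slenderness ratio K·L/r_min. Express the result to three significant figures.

For a rectangle r_min = b/√12 = 35.0/√12 = 10.10 mm
L_e = K·L = 1 × 1.47 m = 1.470 m = 1470.0 mm
λ = L_e / r_min = 1470.0 / 10.10 = 145

λ ≈ 145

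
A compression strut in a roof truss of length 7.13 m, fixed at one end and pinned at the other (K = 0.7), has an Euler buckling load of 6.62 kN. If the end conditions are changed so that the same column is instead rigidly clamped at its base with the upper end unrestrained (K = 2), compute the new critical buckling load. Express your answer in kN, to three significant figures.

P_cr ≈ 0.811 kN

P_cr ∝ 1/K², so P_cr,new = P_cr,old × (K_old/K_new)² = 6.62 × (0.7/2)²
= 6.62 × 0.1225 = 0.811 kN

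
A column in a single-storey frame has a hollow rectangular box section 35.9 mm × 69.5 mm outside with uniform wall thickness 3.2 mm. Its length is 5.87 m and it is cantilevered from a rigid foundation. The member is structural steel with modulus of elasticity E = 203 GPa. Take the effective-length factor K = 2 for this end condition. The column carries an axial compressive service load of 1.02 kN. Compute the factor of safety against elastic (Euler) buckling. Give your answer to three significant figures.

Inner dimensions: h_i = 69.5 − 2×3.2 = 63.10 mm, b_i = 35.9 − 2×3.2 = 29.50 mm
Weak-axis I_min = (h_o·b_o³ − h_i·b_i³)/12 with b_o = 35.9, b_i = 29.50 mm (shorter outer/inner sides).
I_min = (69.5×35.9³ − 63.10×29.50³)/12 = 1.330×10^5 mm⁴
I = 1.330×10^5 mm⁴ = 1.330×10^-7 m⁴
Effective length L_e = K·L = 2 × 5.87 = 11.74 m
P_cr = π²EI / L_e² = π² × 203×10⁹ × 1.330×10^-7 / 11.74² = 1.933×10^3 N
Factor of safety n = P_cr / P = 1.9330 / 1.02 = 1.90

n ≈ 1.90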